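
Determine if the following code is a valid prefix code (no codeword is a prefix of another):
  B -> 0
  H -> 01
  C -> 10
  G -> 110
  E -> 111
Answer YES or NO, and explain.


Checking each pair (does one codeword prefix another?):
  B='0' vs H='01': prefix -- VIOLATION

NO -- this is NOT a valid prefix code. B (0) is a prefix of H (01).


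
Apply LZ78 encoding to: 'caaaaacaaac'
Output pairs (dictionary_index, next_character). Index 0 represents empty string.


LZ78 encoding steps:
Dictionary: {0: ''}
Step 1: w='' (idx 0), next='c' -> output (0, 'c'), add 'c' as idx 1
Step 2: w='' (idx 0), next='a' -> output (0, 'a'), add 'a' as idx 2
Step 3: w='a' (idx 2), next='a' -> output (2, 'a'), add 'aa' as idx 3
Step 4: w='aa' (idx 3), next='c' -> output (3, 'c'), add 'aac' as idx 4
Step 5: w='aa' (idx 3), next='a' -> output (3, 'a'), add 'aaa' as idx 5
Step 6: w='c' (idx 1), end of input -> output (1, '')


Encoded: [(0, 'c'), (0, 'a'), (2, 'a'), (3, 'c'), (3, 'a'), (1, '')]


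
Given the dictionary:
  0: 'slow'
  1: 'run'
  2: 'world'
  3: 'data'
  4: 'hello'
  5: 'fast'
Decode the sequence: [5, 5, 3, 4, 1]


Look up each index in the dictionary:
  5 -> 'fast'
  5 -> 'fast'
  3 -> 'data'
  4 -> 'hello'
  1 -> 'run'

Decoded: "fast fast data hello run"


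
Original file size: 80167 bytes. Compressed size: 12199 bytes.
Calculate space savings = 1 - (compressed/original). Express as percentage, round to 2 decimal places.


ratio = compressed/original = 12199/80167 = 0.15217
savings = 1 - ratio = 1 - 0.15217 = 0.84783
as a percentage: 0.84783 * 100 = 84.78%

Space savings = 1 - 12199/80167 = 84.78%


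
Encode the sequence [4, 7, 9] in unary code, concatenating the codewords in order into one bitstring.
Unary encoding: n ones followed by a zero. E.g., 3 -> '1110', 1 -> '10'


Encode each number as n ones followed by a terminating 0:
  4 -> 11110 (5 bits)
  7 -> 11111110 (8 bits)
  9 -> 1111111110 (10 bits)
Total length = 5 + 8 + 10 = 23 bits.

Unary([4, 7, 9]) = 11110111111101111111110 (23 bits)


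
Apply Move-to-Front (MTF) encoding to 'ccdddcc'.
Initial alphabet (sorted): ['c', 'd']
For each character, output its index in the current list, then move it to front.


MTF encoding:
'c': index 0 in ['c', 'd'] -> ['c', 'd']
'c': index 0 in ['c', 'd'] -> ['c', 'd']
'd': index 1 in ['c', 'd'] -> ['d', 'c']
'd': index 0 in ['d', 'c'] -> ['d', 'c']
'd': index 0 in ['d', 'c'] -> ['d', 'c']
'c': index 1 in ['d', 'c'] -> ['c', 'd']
'c': index 0 in ['c', 'd'] -> ['c', 'd']


Output: [0, 0, 1, 0, 0, 1, 0]


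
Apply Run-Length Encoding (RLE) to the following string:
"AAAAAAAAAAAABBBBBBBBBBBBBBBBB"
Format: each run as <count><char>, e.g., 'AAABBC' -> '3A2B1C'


Scanning runs left to right:
  i=0: run of 'A' x 12 -> '12A'
  i=12: run of 'B' x 17 -> '17B'

RLE = 12A17B


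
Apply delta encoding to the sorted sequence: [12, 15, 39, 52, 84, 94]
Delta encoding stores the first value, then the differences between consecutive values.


First value: 12
Deltas:
  15 - 12 = 3
  39 - 15 = 24
  52 - 39 = 13
  84 - 52 = 32
  94 - 84 = 10


Delta encoded: [12, 3, 24, 13, 32, 10]


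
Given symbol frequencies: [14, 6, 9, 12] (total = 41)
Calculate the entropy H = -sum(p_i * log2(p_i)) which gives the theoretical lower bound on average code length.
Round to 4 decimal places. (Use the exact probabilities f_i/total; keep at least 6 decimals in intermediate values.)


Per-symbol terms -p_i * log2(p_i) with p_i = f_i/41:
  p = 14/41 = 0.341463: log2(p) = -1.550197, -p*log2(p) = 0.529336
  p = 6/41 = 0.146341: log2(p) = -2.772590, -p*log2(p) = 0.405745
  p = 9/41 = 0.219512: log2(p) = -2.187627, -p*log2(p) = 0.480211
  p = 12/41 = 0.292683: log2(p) = -1.772590, -p*log2(p) = 0.518807
H = 0.529336 + 0.405745 + 0.480211 + 0.518807 = 1.934099

H = 1.9341 bits/symbol


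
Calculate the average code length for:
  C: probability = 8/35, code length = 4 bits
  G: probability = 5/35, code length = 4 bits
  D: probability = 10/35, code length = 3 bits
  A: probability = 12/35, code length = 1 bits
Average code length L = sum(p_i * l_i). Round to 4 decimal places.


Weighted contributions p_i * l_i:
  C: (8/35) * 4 = 32/35
  G: (5/35) * 4 = 20/35
  D: (10/35) * 3 = 30/35
  A: (12/35) * 1 = 12/35
Sum = (32 + 20 + 30 + 12)/35 = 94/35

L = 94/35 = 2.6857 bits/symbol


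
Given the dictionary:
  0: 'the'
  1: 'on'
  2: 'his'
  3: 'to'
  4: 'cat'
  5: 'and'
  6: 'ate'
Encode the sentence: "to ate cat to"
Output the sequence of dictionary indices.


Look up each word in the dictionary:
  'to' -> 3
  'ate' -> 6
  'cat' -> 4
  'to' -> 3

Encoded: [3, 6, 4, 3]


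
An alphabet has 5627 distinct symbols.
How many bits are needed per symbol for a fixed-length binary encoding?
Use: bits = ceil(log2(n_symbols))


log2(5627) = 12.4582
Bracket: 2^12 = 4096 < 5627 <= 2^13 = 8192
So ceil(log2(5627)) = 13

bits = ceil(log2(5627)) = ceil(12.4582) = 13 bits


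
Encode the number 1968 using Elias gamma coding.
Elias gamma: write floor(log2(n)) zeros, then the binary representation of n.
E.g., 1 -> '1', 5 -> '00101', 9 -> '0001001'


num_bits = floor(log2(1968)) + 1 = 11
leading_zeros = num_bits - 1 = 10
binary(1968) = 11110110000

Elias gamma(1968) = '0000000000' + '11110110000' = 000000000011110110000 (21 bits)


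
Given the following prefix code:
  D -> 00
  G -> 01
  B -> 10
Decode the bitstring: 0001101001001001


Decoding step by step:
Bits 00 -> D
Bits 01 -> G
Bits 10 -> B
Bits 10 -> B
Bits 01 -> G
Bits 00 -> D
Bits 10 -> B
Bits 01 -> G


Decoded message: DGBBGDBG


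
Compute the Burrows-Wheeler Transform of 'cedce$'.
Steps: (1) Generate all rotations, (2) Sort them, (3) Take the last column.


Rotations (sorted):
  0: $cedce -> last char: e
  1: ce$ced -> last char: d
  2: cedce$ -> last char: $
  3: dce$ce -> last char: e
  4: e$cedc -> last char: c
  5: edce$c -> last char: c


BWT = ed$ecc


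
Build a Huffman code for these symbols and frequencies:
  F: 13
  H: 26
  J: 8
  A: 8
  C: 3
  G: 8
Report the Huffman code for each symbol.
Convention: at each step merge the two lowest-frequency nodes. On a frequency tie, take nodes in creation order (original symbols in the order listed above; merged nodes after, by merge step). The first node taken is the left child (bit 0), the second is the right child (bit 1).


Huffman tree construction:
Step 1: Merge C(3) + J(8) = 11
Step 2: Merge A(8) + G(8) = 16
Step 3: Merge (C+J)(11) + F(13) = 24
Step 4: Merge (A+G)(16) + ((C+J)+F)(24) = 40
Step 5: Merge H(26) + ((A+G)+((C+J)+F))(40) = 66
Read each symbol's code off the tree from the root (left child = 0, right child = 1).

Codes:
  F: 111 (length 3)
  H: 0 (length 1)
  J: 1101 (length 4)
  A: 100 (length 3)
  C: 1100 (length 4)
  G: 101 (length 3)
Average code length: 157/66 = 2.3788 bits/symbol


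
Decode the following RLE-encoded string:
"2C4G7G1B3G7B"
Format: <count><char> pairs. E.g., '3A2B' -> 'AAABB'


Expanding each <count><char> pair:
  2C -> 'CC'
  4G -> 'GGGG'
  7G -> 'GGGGGGG'
  1B -> 'B'
  3G -> 'GGG'
  7B -> 'BBBBBBB'

Decoded = CCGGGGGGGGGGGBGGGBBBBBBB


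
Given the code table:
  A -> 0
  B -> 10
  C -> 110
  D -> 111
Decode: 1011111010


Decoding:
10 -> B
111 -> D
110 -> C
10 -> B


Result: BDCB


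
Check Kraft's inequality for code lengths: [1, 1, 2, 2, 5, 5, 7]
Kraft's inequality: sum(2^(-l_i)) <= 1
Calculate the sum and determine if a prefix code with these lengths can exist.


Sum = 2^(-1) + 2^(-1) + 2^(-2) + 2^(-2) + 2^(-5) + 2^(-5) + 2^(-7)
    = 0.5 + 0.5 + 0.25 + 0.25 + 0.03125 + 0.03125 + 0.0078125
    = 201/128 = 1.5703125
Since 1.5703125 > 1, Kraft's inequality is NOT satisfied.
A prefix code with these lengths CANNOT exist.

Kraft sum = 1.5703125. Not satisfied.


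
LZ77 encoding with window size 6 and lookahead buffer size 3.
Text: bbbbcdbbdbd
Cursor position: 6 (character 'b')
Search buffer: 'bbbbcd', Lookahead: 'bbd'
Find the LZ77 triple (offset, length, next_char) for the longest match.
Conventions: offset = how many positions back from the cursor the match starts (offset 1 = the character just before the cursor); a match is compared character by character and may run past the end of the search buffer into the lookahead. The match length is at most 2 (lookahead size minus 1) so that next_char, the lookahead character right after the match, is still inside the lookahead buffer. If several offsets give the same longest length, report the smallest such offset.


Try each offset into the search buffer:
  offset=1 (pos 5, char 'd'): match length 0
  offset=2 (pos 4, char 'c'): match length 0
  offset=3 (pos 3, char 'b'): match length 1
  offset=4 (pos 2, char 'b'): match length 2
  offset=5 (pos 1, char 'b'): match length 2
  offset=6 (pos 0, char 'b'): match length 2
Longest match has length 2, found at offsets 4, 5, 6; take the smallest, offset 4.
next_char = character at position 6 + 2 = 8 -> 'd'

Best match: offset=4, length=2 (matching 'bb' starting at position 2)
LZ77 triple: (4, 2, 'd')


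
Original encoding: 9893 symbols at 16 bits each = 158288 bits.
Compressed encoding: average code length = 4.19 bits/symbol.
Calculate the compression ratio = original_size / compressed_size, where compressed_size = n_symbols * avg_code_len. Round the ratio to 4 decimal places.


original_size = n_symbols * orig_bits = 9893 * 16 = 158288 bits
compressed_size = n_symbols * avg_code_len = 9893 * 4.19 = 41451.67 bits
ratio = original_size / compressed_size = 158288 / 41451.67 = 3.8186

Compression ratio = 3.8186


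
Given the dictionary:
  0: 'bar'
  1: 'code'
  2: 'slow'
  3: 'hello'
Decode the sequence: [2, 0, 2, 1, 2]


Look up each index in the dictionary:
  2 -> 'slow'
  0 -> 'bar'
  2 -> 'slow'
  1 -> 'code'
  2 -> 'slow'

Decoded: "slow bar slow code slow"


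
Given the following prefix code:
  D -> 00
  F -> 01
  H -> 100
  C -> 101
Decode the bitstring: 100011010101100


Decoding step by step:
Bits 100 -> H
Bits 01 -> F
Bits 101 -> C
Bits 01 -> F
Bits 01 -> F
Bits 100 -> H


Decoded message: HFCFFH


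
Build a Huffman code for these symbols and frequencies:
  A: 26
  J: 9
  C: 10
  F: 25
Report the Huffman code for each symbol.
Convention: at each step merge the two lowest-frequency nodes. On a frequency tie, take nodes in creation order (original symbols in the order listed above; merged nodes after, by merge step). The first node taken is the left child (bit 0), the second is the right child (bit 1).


Huffman tree construction:
Step 1: Merge J(9) + C(10) = 19
Step 2: Merge (J+C)(19) + F(25) = 44
Step 3: Merge A(26) + ((J+C)+F)(44) = 70
Read each symbol's code off the tree from the root (left child = 0, right child = 1).

Codes:
  A: 0 (length 1)
  J: 100 (length 3)
  C: 101 (length 3)
  F: 11 (length 2)
Average code length: 133/70 = 1.9000 bits/symbol


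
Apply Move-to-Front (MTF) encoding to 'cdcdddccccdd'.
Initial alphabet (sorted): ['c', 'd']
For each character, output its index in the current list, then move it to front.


MTF encoding:
'c': index 0 in ['c', 'd'] -> ['c', 'd']
'd': index 1 in ['c', 'd'] -> ['d', 'c']
'c': index 1 in ['d', 'c'] -> ['c', 'd']
'd': index 1 in ['c', 'd'] -> ['d', 'c']
'd': index 0 in ['d', 'c'] -> ['d', 'c']
'd': index 0 in ['d', 'c'] -> ['d', 'c']
'c': index 1 in ['d', 'c'] -> ['c', 'd']
'c': index 0 in ['c', 'd'] -> ['c', 'd']
'c': index 0 in ['c', 'd'] -> ['c', 'd']
'c': index 0 in ['c', 'd'] -> ['c', 'd']
'd': index 1 in ['c', 'd'] -> ['d', 'c']
'd': index 0 in ['d', 'c'] -> ['d', 'c']


Output: [0, 1, 1, 1, 0, 0, 1, 0, 0, 0, 1, 0]


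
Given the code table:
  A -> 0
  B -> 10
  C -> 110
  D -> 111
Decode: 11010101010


Decoding:
110 -> C
10 -> B
10 -> B
10 -> B
10 -> B


Result: CBBBB


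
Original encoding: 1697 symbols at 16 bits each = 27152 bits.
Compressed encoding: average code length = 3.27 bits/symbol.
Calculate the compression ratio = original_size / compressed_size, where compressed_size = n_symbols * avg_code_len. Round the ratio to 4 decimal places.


original_size = n_symbols * orig_bits = 1697 * 16 = 27152 bits
compressed_size = n_symbols * avg_code_len = 1697 * 3.27 = 5549.19 bits
ratio = original_size / compressed_size = 27152 / 5549.19 = 4.893

Compression ratio = 4.893


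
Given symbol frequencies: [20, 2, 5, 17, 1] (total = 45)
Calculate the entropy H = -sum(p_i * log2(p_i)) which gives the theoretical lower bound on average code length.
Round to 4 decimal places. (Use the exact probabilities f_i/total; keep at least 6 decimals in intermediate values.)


Per-symbol terms -p_i * log2(p_i) with p_i = f_i/45:
  p = 20/45 = 0.444444: log2(p) = -1.169925, -p*log2(p) = 0.519967
  p = 2/45 = 0.044444: log2(p) = -4.491853, -p*log2(p) = 0.199638
  p = 5/45 = 0.111111: log2(p) = -3.169925, -p*log2(p) = 0.352214
  p = 17/45 = 0.377778: log2(p) = -1.404390, -p*log2(p) = 0.530547
  p = 1/45 = 0.022222: log2(p) = -5.491853, -p*log2(p) = 0.122041
H = 0.519967 + 0.199638 + 0.352214 + 0.530547 + 0.122041 = 1.724407

H = 1.7244 bits/symbol


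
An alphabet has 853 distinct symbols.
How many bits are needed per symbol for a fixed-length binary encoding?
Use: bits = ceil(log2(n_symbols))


log2(853) = 9.7364
Bracket: 2^9 = 512 < 853 <= 2^10 = 1024
So ceil(log2(853)) = 10

bits = ceil(log2(853)) = ceil(9.7364) = 10 bits


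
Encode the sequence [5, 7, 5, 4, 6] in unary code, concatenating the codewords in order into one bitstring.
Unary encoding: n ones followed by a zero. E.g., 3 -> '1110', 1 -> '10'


Encode each number as n ones followed by a terminating 0:
  5 -> 111110 (6 bits)
  7 -> 11111110 (8 bits)
  5 -> 111110 (6 bits)
  4 -> 11110 (5 bits)
  6 -> 1111110 (7 bits)
Total length = 6 + 8 + 6 + 5 + 7 = 32 bits.

Unary([5, 7, 5, 4, 6]) = 11111011111110111110111101111110 (32 bits)


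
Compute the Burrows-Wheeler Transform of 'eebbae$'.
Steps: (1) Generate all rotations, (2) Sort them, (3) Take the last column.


Rotations (sorted):
  0: $eebbae -> last char: e
  1: ae$eebb -> last char: b
  2: bae$eeb -> last char: b
  3: bbae$ee -> last char: e
  4: e$eebba -> last char: a
  5: ebbae$e -> last char: e
  6: eebbae$ -> last char: $


BWT = ebbeae$


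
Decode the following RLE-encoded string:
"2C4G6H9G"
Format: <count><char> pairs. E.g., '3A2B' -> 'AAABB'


Expanding each <count><char> pair:
  2C -> 'CC'
  4G -> 'GGGG'
  6H -> 'HHHHHH'
  9G -> 'GGGGGGGGG'

Decoded = CCGGGGHHHHHHGGGGGGGGG


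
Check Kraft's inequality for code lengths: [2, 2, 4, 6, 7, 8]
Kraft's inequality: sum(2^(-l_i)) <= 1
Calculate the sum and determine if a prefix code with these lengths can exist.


Sum = 2^(-2) + 2^(-2) + 2^(-4) + 2^(-6) + 2^(-7) + 2^(-8)
    = 0.25 + 0.25 + 0.0625 + 0.015625 + 0.0078125 + 0.00390625
    = 151/256 = 0.58984375
Since 0.58984375 <= 1, Kraft's inequality IS satisfied.
A prefix code with these lengths CAN exist.

Kraft sum = 0.58984375. Satisfied.


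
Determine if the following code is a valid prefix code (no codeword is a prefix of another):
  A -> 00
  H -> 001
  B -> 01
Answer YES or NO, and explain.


Checking each pair (does one codeword prefix another?):
  A='00' vs H='001': prefix -- VIOLATION

NO -- this is NOT a valid prefix code. A (00) is a prefix of H (001).


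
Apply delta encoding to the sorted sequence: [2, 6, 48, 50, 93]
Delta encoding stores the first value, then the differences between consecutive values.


First value: 2
Deltas:
  6 - 2 = 4
  48 - 6 = 42
  50 - 48 = 2
  93 - 50 = 43


Delta encoded: [2, 4, 42, 2, 43]


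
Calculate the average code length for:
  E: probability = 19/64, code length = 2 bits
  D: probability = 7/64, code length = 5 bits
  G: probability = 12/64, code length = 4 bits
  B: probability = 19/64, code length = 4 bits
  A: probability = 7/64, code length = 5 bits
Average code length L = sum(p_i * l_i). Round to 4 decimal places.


Weighted contributions p_i * l_i:
  E: (19/64) * 2 = 38/64
  D: (7/64) * 5 = 35/64
  G: (12/64) * 4 = 48/64
  B: (19/64) * 4 = 76/64
  A: (7/64) * 5 = 35/64
Sum = (38 + 35 + 48 + 76 + 35)/64 = 232/64

L = 232/64 = 3.6250 bits/symbol


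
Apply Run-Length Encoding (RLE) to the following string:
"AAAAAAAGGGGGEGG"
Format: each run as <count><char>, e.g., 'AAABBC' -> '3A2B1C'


Scanning runs left to right:
  i=0: run of 'A' x 7 -> '7A'
  i=7: run of 'G' x 5 -> '5G'
  i=12: run of 'E' x 1 -> '1E'
  i=13: run of 'G' x 2 -> '2G'

RLE = 7A5G1E2G


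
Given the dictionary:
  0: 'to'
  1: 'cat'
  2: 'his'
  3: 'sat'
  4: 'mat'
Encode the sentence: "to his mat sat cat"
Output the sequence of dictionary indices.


Look up each word in the dictionary:
  'to' -> 0
  'his' -> 2
  'mat' -> 4
  'sat' -> 3
  'cat' -> 1

Encoded: [0, 2, 4, 3, 1]


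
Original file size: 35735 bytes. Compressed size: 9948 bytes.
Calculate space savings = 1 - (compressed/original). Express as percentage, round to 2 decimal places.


ratio = compressed/original = 9948/35735 = 0.278383
savings = 1 - ratio = 1 - 0.278383 = 0.721617
as a percentage: 0.721617 * 100 = 72.16%

Space savings = 1 - 9948/35735 = 72.16%


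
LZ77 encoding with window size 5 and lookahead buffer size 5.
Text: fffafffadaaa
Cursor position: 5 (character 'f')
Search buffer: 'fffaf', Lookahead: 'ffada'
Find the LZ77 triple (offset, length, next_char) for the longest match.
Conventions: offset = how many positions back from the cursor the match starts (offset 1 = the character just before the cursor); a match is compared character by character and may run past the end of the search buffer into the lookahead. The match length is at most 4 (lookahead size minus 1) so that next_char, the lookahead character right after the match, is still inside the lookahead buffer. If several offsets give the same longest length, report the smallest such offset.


Try each offset into the search buffer:
  offset=1 (pos 4, char 'f'): match length 2
  offset=2 (pos 3, char 'a'): match length 0
  offset=3 (pos 2, char 'f'): match length 1
  offset=4 (pos 1, char 'f'): match length 3
  offset=5 (pos 0, char 'f'): match length 2
Longest match has length 3 at offset 4.
next_char = character at position 5 + 3 = 8 -> 'd'

Best match: offset=4, length=3 (matching 'ffa' starting at position 1)
LZ77 triple: (4, 3, 'd')


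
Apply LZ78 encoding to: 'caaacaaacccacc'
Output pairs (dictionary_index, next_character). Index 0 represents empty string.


LZ78 encoding steps:
Dictionary: {0: ''}
Step 1: w='' (idx 0), next='c' -> output (0, 'c'), add 'c' as idx 1
Step 2: w='' (idx 0), next='a' -> output (0, 'a'), add 'a' as idx 2
Step 3: w='a' (idx 2), next='a' -> output (2, 'a'), add 'aa' as idx 3
Step 4: w='c' (idx 1), next='a' -> output (1, 'a'), add 'ca' as idx 4
Step 5: w='aa' (idx 3), next='c' -> output (3, 'c'), add 'aac' as idx 5
Step 6: w='c' (idx 1), next='c' -> output (1, 'c'), add 'cc' as idx 6
Step 7: w='a' (idx 2), next='c' -> output (2, 'c'), add 'ac' as idx 7
Step 8: w='c' (idx 1), end of input -> output (1, '')


Encoded: [(0, 'c'), (0, 'a'), (2, 'a'), (1, 'a'), (3, 'c'), (1, 'c'), (2, 'c'), (1, '')]


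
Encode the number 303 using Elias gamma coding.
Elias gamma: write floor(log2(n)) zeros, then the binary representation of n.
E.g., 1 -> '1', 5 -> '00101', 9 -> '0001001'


num_bits = floor(log2(303)) + 1 = 9
leading_zeros = num_bits - 1 = 8
binary(303) = 100101111

Elias gamma(303) = '00000000' + '100101111' = 00000000100101111 (17 bits)


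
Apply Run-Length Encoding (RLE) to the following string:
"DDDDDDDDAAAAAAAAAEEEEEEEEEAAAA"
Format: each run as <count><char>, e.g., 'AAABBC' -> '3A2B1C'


Scanning runs left to right:
  i=0: run of 'D' x 8 -> '8D'
  i=8: run of 'A' x 9 -> '9A'
  i=17: run of 'E' x 9 -> '9E'
  i=26: run of 'A' x 4 -> '4A'

RLE = 8D9A9E4A


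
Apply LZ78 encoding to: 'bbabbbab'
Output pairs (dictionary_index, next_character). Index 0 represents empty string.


LZ78 encoding steps:
Dictionary: {0: ''}
Step 1: w='' (idx 0), next='b' -> output (0, 'b'), add 'b' as idx 1
Step 2: w='b' (idx 1), next='a' -> output (1, 'a'), add 'ba' as idx 2
Step 3: w='b' (idx 1), next='b' -> output (1, 'b'), add 'bb' as idx 3
Step 4: w='ba' (idx 2), next='b' -> output (2, 'b'), add 'bab' as idx 4


Encoded: [(0, 'b'), (1, 'a'), (1, 'b'), (2, 'b')]


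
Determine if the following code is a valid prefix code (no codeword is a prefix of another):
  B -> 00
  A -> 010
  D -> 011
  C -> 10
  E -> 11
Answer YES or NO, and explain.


Checking each pair (does one codeword prefix another?):
  B='00' vs A='010': no prefix
  B='00' vs D='011': no prefix
  B='00' vs C='10': no prefix
  B='00' vs E='11': no prefix
  A='010' vs B='00': no prefix
  A='010' vs D='011': no prefix
  A='010' vs C='10': no prefix
  A='010' vs E='11': no prefix
  D='011' vs B='00': no prefix
  D='011' vs A='010': no prefix
  D='011' vs C='10': no prefix
  D='011' vs E='11': no prefix
  C='10' vs B='00': no prefix
  C='10' vs A='010': no prefix
  C='10' vs D='011': no prefix
  C='10' vs E='11': no prefix
  E='11' vs B='00': no prefix
  E='11' vs A='010': no prefix
  E='11' vs D='011': no prefix
  E='11' vs C='10': no prefix
No violation found over all pairs.

YES -- this is a valid prefix code. No codeword is a prefix of any other codeword.


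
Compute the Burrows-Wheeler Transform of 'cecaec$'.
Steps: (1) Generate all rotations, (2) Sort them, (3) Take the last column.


Rotations (sorted):
  0: $cecaec -> last char: c
  1: aec$cec -> last char: c
  2: c$cecae -> last char: e
  3: caec$ce -> last char: e
  4: cecaec$ -> last char: $
  5: ec$ceca -> last char: a
  6: ecaec$c -> last char: c


BWT = ccee$ac


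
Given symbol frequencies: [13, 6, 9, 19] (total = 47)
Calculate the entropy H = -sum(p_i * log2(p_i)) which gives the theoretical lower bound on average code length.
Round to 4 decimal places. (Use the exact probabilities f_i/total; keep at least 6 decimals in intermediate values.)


Per-symbol terms -p_i * log2(p_i) with p_i = f_i/47:
  p = 13/47 = 0.276596: log2(p) = -1.854149, -p*log2(p) = 0.512850
  p = 6/47 = 0.127660: log2(p) = -2.969626, -p*log2(p) = 0.379101
  p = 9/47 = 0.191489: log2(p) = -2.384664, -p*log2(p) = 0.456638
  p = 19/47 = 0.404255: log2(p) = -1.306661, -p*log2(p) = 0.528225
H = 0.512850 + 0.379101 + 0.456638 + 0.528225 = 1.876814

H = 1.8768 bits/symbol


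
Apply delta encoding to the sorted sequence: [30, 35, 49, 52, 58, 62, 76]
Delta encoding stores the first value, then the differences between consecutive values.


First value: 30
Deltas:
  35 - 30 = 5
  49 - 35 = 14
  52 - 49 = 3
  58 - 52 = 6
  62 - 58 = 4
  76 - 62 = 14


Delta encoded: [30, 5, 14, 3, 6, 4, 14]


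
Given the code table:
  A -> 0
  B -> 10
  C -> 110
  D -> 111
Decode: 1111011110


Decoding:
111 -> D
10 -> B
111 -> D
10 -> B


Result: DBDB


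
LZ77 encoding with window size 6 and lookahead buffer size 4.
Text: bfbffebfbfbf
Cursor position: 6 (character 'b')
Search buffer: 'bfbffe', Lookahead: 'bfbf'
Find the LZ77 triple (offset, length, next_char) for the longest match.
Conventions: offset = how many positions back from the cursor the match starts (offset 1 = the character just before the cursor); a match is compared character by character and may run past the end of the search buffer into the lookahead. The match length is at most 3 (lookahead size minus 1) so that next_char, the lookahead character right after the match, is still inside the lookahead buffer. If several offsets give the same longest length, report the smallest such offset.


Try each offset into the search buffer:
  offset=1 (pos 5, char 'e'): match length 0
  offset=2 (pos 4, char 'f'): match length 0
  offset=3 (pos 3, char 'f'): match length 0
  offset=4 (pos 2, char 'b'): match length 2
  offset=5 (pos 1, char 'f'): match length 0
  offset=6 (pos 0, char 'b'): match length 3
Longest match has length 3 at offset 6.
next_char = character at position 6 + 3 = 9 -> 'f'

Best match: offset=6, length=3 (matching 'bfb' starting at position 0)
LZ77 triple: (6, 3, 'f')


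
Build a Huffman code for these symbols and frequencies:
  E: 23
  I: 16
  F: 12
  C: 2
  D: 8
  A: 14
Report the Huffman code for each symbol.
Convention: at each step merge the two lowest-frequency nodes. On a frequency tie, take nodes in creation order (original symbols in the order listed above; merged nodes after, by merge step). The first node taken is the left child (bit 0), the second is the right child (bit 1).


Huffman tree construction:
Step 1: Merge C(2) + D(8) = 10
Step 2: Merge (C+D)(10) + F(12) = 22
Step 3: Merge A(14) + I(16) = 30
Step 4: Merge ((C+D)+F)(22) + E(23) = 45
Step 5: Merge (A+I)(30) + (((C+D)+F)+E)(45) = 75
Read each symbol's code off the tree from the root (left child = 0, right child = 1).

Codes:
  E: 11 (length 2)
  I: 01 (length 2)
  F: 101 (length 3)
  C: 1000 (length 4)
  D: 1001 (length 4)
  A: 00 (length 2)
Average code length: 182/75 = 2.4267 bits/symbol


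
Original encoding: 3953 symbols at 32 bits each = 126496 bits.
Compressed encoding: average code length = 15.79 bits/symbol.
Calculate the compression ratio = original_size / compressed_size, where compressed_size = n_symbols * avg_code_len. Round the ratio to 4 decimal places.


original_size = n_symbols * orig_bits = 3953 * 32 = 126496 bits
compressed_size = n_symbols * avg_code_len = 3953 * 15.79 = 62417.87 bits
ratio = original_size / compressed_size = 126496 / 62417.87 = 2.0266

Compression ratio = 2.0266


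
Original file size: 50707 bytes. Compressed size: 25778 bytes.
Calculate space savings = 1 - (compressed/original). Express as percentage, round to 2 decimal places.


ratio = compressed/original = 25778/50707 = 0.508372
savings = 1 - ratio = 1 - 0.508372 = 0.491628
as a percentage: 0.491628 * 100 = 49.16%

Space savings = 1 - 25778/50707 = 49.16%


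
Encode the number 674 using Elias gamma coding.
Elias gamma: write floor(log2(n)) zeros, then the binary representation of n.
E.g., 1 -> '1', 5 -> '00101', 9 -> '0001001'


num_bits = floor(log2(674)) + 1 = 10
leading_zeros = num_bits - 1 = 9
binary(674) = 1010100010

Elias gamma(674) = '000000000' + '1010100010' = 0000000001010100010 (19 bits)


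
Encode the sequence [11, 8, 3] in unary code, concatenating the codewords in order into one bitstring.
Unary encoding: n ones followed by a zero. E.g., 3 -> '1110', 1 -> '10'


Encode each number as n ones followed by a terminating 0:
  11 -> 111111111110 (12 bits)
  8 -> 111111110 (9 bits)
  3 -> 1110 (4 bits)
Total length = 12 + 9 + 4 = 25 bits.

Unary([11, 8, 3]) = 1111111111101111111101110 (25 bits)


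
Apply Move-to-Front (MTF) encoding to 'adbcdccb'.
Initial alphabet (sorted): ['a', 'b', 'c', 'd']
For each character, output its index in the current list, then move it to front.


MTF encoding:
'a': index 0 in ['a', 'b', 'c', 'd'] -> ['a', 'b', 'c', 'd']
'd': index 3 in ['a', 'b', 'c', 'd'] -> ['d', 'a', 'b', 'c']
'b': index 2 in ['d', 'a', 'b', 'c'] -> ['b', 'd', 'a', 'c']
'c': index 3 in ['b', 'd', 'a', 'c'] -> ['c', 'b', 'd', 'a']
'd': index 2 in ['c', 'b', 'd', 'a'] -> ['d', 'c', 'b', 'a']
'c': index 1 in ['d', 'c', 'b', 'a'] -> ['c', 'd', 'b', 'a']
'c': index 0 in ['c', 'd', 'b', 'a'] -> ['c', 'd', 'b', 'a']
'b': index 2 in ['c', 'd', 'b', 'a'] -> ['b', 'c', 'd', 'a']


Output: [0, 3, 2, 3, 2, 1, 0, 2]


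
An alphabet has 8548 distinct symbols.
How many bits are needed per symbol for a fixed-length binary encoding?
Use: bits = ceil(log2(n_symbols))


log2(8548) = 13.0614
Bracket: 2^13 = 8192 < 8548 <= 2^14 = 16384
So ceil(log2(8548)) = 14

bits = ceil(log2(8548)) = ceil(13.0614) = 14 bits


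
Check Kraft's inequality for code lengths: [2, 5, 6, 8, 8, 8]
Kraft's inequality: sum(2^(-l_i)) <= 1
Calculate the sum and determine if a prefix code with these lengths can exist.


Sum = 2^(-2) + 2^(-5) + 2^(-6) + 2^(-8) + 2^(-8) + 2^(-8)
    = 0.25 + 0.03125 + 0.015625 + 0.00390625 + 0.00390625 + 0.00390625
    = 79/256 = 0.30859375
Since 0.30859375 <= 1, Kraft's inequality IS satisfied.
A prefix code with these lengths CAN exist.

Kraft sum = 0.30859375. Satisfied.


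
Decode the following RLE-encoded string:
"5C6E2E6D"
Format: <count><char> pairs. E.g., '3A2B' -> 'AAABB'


Expanding each <count><char> pair:
  5C -> 'CCCCC'
  6E -> 'EEEEEE'
  2E -> 'EE'
  6D -> 'DDDDDD'

Decoded = CCCCCEEEEEEEEDDDDDD


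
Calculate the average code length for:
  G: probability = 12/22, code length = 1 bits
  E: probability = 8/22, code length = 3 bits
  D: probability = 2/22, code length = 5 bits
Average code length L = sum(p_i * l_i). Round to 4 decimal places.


Weighted contributions p_i * l_i:
  G: (12/22) * 1 = 12/22
  E: (8/22) * 3 = 24/22
  D: (2/22) * 5 = 10/22
Sum = (12 + 24 + 10)/22 = 46/22

L = 46/22 = 2.0909 bits/symbol


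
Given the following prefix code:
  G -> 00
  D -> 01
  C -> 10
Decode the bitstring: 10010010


Decoding step by step:
Bits 10 -> C
Bits 01 -> D
Bits 00 -> G
Bits 10 -> C


Decoded message: CDGC


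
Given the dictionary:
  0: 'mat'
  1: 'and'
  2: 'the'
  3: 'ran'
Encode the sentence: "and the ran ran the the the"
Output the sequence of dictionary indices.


Look up each word in the dictionary:
  'and' -> 1
  'the' -> 2
  'ran' -> 3
  'ran' -> 3
  'the' -> 2
  'the' -> 2
  'the' -> 2

Encoded: [1, 2, 3, 3, 2, 2, 2]


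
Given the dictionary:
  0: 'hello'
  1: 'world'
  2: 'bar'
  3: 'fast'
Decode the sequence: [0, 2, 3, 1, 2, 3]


Look up each index in the dictionary:
  0 -> 'hello'
  2 -> 'bar'
  3 -> 'fast'
  1 -> 'world'
  2 -> 'bar'
  3 -> 'fast'

Decoded: "hello bar fast world bar fast"


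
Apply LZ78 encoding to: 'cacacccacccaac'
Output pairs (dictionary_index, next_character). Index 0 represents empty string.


LZ78 encoding steps:
Dictionary: {0: ''}
Step 1: w='' (idx 0), next='c' -> output (0, 'c'), add 'c' as idx 1
Step 2: w='' (idx 0), next='a' -> output (0, 'a'), add 'a' as idx 2
Step 3: w='c' (idx 1), next='a' -> output (1, 'a'), add 'ca' as idx 3
Step 4: w='c' (idx 1), next='c' -> output (1, 'c'), add 'cc' as idx 4
Step 5: w='ca' (idx 3), next='c' -> output (3, 'c'), add 'cac' as idx 5
Step 6: w='cc' (idx 4), next='a' -> output (4, 'a'), add 'cca' as idx 6
Step 7: w='a' (idx 2), next='c' -> output (2, 'c'), add 'ac' as idx 7


Encoded: [(0, 'c'), (0, 'a'), (1, 'a'), (1, 'c'), (3, 'c'), (4, 'a'), (2, 'c')]


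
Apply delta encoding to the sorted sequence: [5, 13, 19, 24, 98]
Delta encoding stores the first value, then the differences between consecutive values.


First value: 5
Deltas:
  13 - 5 = 8
  19 - 13 = 6
  24 - 19 = 5
  98 - 24 = 74


Delta encoded: [5, 8, 6, 5, 74]


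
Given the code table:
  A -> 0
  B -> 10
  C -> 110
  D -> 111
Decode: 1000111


Decoding:
10 -> B
0 -> A
0 -> A
111 -> D


Result: BAAD


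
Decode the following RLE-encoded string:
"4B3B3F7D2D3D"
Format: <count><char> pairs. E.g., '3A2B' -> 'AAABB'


Expanding each <count><char> pair:
  4B -> 'BBBB'
  3B -> 'BBB'
  3F -> 'FFF'
  7D -> 'DDDDDDD'
  2D -> 'DD'
  3D -> 'DDD'

Decoded = BBBBBBBFFFDDDDDDDDDDDD


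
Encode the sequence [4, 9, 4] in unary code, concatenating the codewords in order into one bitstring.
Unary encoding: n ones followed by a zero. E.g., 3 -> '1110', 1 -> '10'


Encode each number as n ones followed by a terminating 0:
  4 -> 11110 (5 bits)
  9 -> 1111111110 (10 bits)
  4 -> 11110 (5 bits)
Total length = 5 + 10 + 5 = 20 bits.

Unary([4, 9, 4]) = 11110111111111011110 (20 bits)


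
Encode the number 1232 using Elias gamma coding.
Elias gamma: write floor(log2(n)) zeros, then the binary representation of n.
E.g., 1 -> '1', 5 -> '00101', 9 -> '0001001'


num_bits = floor(log2(1232)) + 1 = 11
leading_zeros = num_bits - 1 = 10
binary(1232) = 10011010000

Elias gamma(1232) = '0000000000' + '10011010000' = 000000000010011010000 (21 bits)


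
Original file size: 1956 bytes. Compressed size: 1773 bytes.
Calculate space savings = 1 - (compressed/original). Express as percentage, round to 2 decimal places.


ratio = compressed/original = 1773/1956 = 0.906442
savings = 1 - ratio = 1 - 0.906442 = 0.093558
as a percentage: 0.093558 * 100 = 9.36%

Space savings = 1 - 1773/1956 = 9.36%


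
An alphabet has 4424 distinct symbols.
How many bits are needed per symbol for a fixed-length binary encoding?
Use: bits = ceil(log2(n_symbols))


log2(4424) = 12.1111
Bracket: 2^12 = 4096 < 4424 <= 2^13 = 8192
So ceil(log2(4424)) = 13

bits = ceil(log2(4424)) = ceil(12.1111) = 13 bits


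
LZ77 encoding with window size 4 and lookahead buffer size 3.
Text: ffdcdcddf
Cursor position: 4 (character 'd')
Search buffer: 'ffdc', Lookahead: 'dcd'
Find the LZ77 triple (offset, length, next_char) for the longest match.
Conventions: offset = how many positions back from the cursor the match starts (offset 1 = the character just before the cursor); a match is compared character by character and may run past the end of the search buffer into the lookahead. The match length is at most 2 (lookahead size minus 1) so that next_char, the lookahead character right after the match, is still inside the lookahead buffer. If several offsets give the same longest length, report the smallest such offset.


Try each offset into the search buffer:
  offset=1 (pos 3, char 'c'): match length 0
  offset=2 (pos 2, char 'd'): match length 2
  offset=3 (pos 1, char 'f'): match length 0
  offset=4 (pos 0, char 'f'): match length 0
Longest match has length 2 at offset 2.
next_char = character at position 4 + 2 = 6 -> 'd'

Best match: offset=2, length=2 (matching 'dc' starting at position 2)
LZ77 triple: (2, 2, 'd')


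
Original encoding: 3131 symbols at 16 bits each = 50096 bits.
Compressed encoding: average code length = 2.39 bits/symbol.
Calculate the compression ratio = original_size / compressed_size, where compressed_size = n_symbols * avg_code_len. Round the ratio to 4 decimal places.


original_size = n_symbols * orig_bits = 3131 * 16 = 50096 bits
compressed_size = n_symbols * avg_code_len = 3131 * 2.39 = 7483.09 bits
ratio = original_size / compressed_size = 50096 / 7483.09 = 6.6946

Compression ratio = 6.6946


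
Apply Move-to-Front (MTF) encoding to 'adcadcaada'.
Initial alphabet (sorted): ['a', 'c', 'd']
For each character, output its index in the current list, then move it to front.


MTF encoding:
'a': index 0 in ['a', 'c', 'd'] -> ['a', 'c', 'd']
'd': index 2 in ['a', 'c', 'd'] -> ['d', 'a', 'c']
'c': index 2 in ['d', 'a', 'c'] -> ['c', 'd', 'a']
'a': index 2 in ['c', 'd', 'a'] -> ['a', 'c', 'd']
'd': index 2 in ['a', 'c', 'd'] -> ['d', 'a', 'c']
'c': index 2 in ['d', 'a', 'c'] -> ['c', 'd', 'a']
'a': index 2 in ['c', 'd', 'a'] -> ['a', 'c', 'd']
'a': index 0 in ['a', 'c', 'd'] -> ['a', 'c', 'd']
'd': index 2 in ['a', 'c', 'd'] -> ['d', 'a', 'c']
'a': index 1 in ['d', 'a', 'c'] -> ['a', 'd', 'c']


Output: [0, 2, 2, 2, 2, 2, 2, 0, 2, 1]


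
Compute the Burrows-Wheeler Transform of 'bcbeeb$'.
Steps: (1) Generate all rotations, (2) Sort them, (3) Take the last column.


Rotations (sorted):
  0: $bcbeeb -> last char: b
  1: b$bcbee -> last char: e
  2: bcbeeb$ -> last char: $
  3: beeb$bc -> last char: c
  4: cbeeb$b -> last char: b
  5: eb$bcbe -> last char: e
  6: eeb$bcb -> last char: b


BWT = be$cbeb


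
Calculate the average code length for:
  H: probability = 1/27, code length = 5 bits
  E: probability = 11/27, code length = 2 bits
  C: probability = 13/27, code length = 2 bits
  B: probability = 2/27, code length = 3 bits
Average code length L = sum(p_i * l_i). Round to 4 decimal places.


Weighted contributions p_i * l_i:
  H: (1/27) * 5 = 5/27
  E: (11/27) * 2 = 22/27
  C: (13/27) * 2 = 26/27
  B: (2/27) * 3 = 6/27
Sum = (5 + 22 + 26 + 6)/27 = 59/27

L = 59/27 = 2.1852 bits/symbol


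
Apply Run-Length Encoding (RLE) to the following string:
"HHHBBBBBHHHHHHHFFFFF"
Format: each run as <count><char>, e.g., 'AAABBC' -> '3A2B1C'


Scanning runs left to right:
  i=0: run of 'H' x 3 -> '3H'
  i=3: run of 'B' x 5 -> '5B'
  i=8: run of 'H' x 7 -> '7H'
  i=15: run of 'F' x 5 -> '5F'

RLE = 3H5B7H5F


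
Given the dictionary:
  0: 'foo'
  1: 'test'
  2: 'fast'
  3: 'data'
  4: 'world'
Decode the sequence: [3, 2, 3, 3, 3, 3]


Look up each index in the dictionary:
  3 -> 'data'
  2 -> 'fast'
  3 -> 'data'
  3 -> 'data'
  3 -> 'data'
  3 -> 'data'

Decoded: "data fast data data data data"


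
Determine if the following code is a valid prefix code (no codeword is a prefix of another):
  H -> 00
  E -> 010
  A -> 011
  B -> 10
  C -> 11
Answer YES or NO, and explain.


Checking each pair (does one codeword prefix another?):
  H='00' vs E='010': no prefix
  H='00' vs A='011': no prefix
  H='00' vs B='10': no prefix
  H='00' vs C='11': no prefix
  E='010' vs H='00': no prefix
  E='010' vs A='011': no prefix
  E='010' vs B='10': no prefix
  E='010' vs C='11': no prefix
  A='011' vs H='00': no prefix
  A='011' vs E='010': no prefix
  A='011' vs B='10': no prefix
  A='011' vs C='11': no prefix
  B='10' vs H='00': no prefix
  B='10' vs E='010': no prefix
  B='10' vs A='011': no prefix
  B='10' vs C='11': no prefix
  C='11' vs H='00': no prefix
  C='11' vs E='010': no prefix
  C='11' vs A='011': no prefix
  C='11' vs B='10': no prefix
No violation found over all pairs.

YES -- this is a valid prefix code. No codeword is a prefix of any other codeword.


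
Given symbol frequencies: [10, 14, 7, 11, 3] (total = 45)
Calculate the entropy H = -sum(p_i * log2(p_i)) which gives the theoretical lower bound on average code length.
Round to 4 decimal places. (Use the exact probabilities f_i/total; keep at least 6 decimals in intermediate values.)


Per-symbol terms -p_i * log2(p_i) with p_i = f_i/45:
  p = 10/45 = 0.222222: log2(p) = -2.169925, -p*log2(p) = 0.482206
  p = 14/45 = 0.311111: log2(p) = -1.684498, -p*log2(p) = 0.524066
  p = 7/45 = 0.155556: log2(p) = -2.684498, -p*log2(p) = 0.417589
  p = 11/45 = 0.244444: log2(p) = -2.032421, -p*log2(p) = 0.496814
  p = 3/45 = 0.066667: log2(p) = -3.906891, -p*log2(p) = 0.260459
H = 0.482206 + 0.524066 + 0.417589 + 0.496814 + 0.260459 = 2.181134

H = 2.1811 bits/symbol


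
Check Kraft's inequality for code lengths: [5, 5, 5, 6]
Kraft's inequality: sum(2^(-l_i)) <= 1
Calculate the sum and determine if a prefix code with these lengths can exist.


Sum = 2^(-5) + 2^(-5) + 2^(-5) + 2^(-6)
    = 0.03125 + 0.03125 + 0.03125 + 0.015625
    = 7/64 = 0.109375
Since 0.109375 <= 1, Kraft's inequality IS satisfied.
A prefix code with these lengths CAN exist.

Kraft sum = 0.109375. Satisfied.


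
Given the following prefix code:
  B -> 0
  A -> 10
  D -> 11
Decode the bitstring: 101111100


Decoding step by step:
Bits 10 -> A
Bits 11 -> D
Bits 11 -> D
Bits 10 -> A
Bits 0 -> B


Decoded message: ADDAB


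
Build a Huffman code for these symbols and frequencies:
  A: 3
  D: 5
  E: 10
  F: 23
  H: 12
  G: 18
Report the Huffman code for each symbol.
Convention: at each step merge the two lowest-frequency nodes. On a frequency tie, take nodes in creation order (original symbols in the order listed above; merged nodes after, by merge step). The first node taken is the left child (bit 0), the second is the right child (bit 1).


Huffman tree construction:
Step 1: Merge A(3) + D(5) = 8
Step 2: Merge (A+D)(8) + E(10) = 18
Step 3: Merge H(12) + G(18) = 30
Step 4: Merge ((A+D)+E)(18) + F(23) = 41
Step 5: Merge (H+G)(30) + (((A+D)+E)+F)(41) = 71
Read each symbol's code off the tree from the root (left child = 0, right child = 1).

Codes:
  A: 1000 (length 4)
  D: 1001 (length 4)
  E: 101 (length 3)
  F: 11 (length 2)
  H: 00 (length 2)
  G: 01 (length 2)
Average code length: 168/71 = 2.3662 bits/symbol


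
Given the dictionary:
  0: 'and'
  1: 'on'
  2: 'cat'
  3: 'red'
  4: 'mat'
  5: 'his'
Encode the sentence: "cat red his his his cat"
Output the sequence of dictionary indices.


Look up each word in the dictionary:
  'cat' -> 2
  'red' -> 3
  'his' -> 5
  'his' -> 5
  'his' -> 5
  'cat' -> 2

Encoded: [2, 3, 5, 5, 5, 2]


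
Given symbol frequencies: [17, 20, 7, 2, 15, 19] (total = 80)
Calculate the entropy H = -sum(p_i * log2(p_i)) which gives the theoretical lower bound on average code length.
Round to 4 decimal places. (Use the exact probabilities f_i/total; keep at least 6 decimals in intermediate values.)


Per-symbol terms -p_i * log2(p_i) with p_i = f_i/80:
  p = 17/80 = 0.212500: log2(p) = -2.234465, -p*log2(p) = 0.474824
  p = 20/80 = 0.250000: log2(p) = -2.000000, -p*log2(p) = 0.500000
  p = 7/80 = 0.087500: log2(p) = -3.514573, -p*log2(p) = 0.307525
  p = 2/80 = 0.025000: log2(p) = -5.321928, -p*log2(p) = 0.133048
  p = 15/80 = 0.187500: log2(p) = -2.415037, -p*log2(p) = 0.452820
  p = 19/80 = 0.237500: log2(p) = -2.074001, -p*log2(p) = 0.492575
H = 0.474824 + 0.500000 + 0.307525 + 0.133048 + 0.452820 + 0.492575 = 2.360792

H = 2.3608 bits/symbol
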